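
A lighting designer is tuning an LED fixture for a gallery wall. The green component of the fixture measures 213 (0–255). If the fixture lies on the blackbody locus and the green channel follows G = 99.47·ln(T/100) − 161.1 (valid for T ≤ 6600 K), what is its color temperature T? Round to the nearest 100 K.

ln t = (213 + 161.1) / 99.47 = 3.7609.
t = e^3.7609 = 42.989.
T = 100·t = 4299 K → 4300 K to the nearest 100 K.

4300 K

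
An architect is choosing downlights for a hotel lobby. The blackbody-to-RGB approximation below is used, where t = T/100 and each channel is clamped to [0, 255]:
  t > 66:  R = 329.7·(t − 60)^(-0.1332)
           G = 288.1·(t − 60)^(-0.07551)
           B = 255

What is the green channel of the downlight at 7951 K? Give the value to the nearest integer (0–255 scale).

t = 7951/100 = 79.51; the t > 66 branch applies.
G = 288.1·(79.51 − 60)^(-0.07551) = 288.1·19.51^(-0.07551) = 288.1·0.79905 = 230.206.
Rounded: 230.

230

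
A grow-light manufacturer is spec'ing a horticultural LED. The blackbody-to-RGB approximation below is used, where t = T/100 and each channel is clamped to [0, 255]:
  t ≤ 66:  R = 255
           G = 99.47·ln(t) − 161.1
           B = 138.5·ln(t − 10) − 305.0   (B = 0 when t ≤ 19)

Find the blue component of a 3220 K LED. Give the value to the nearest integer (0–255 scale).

124

t = 3220/100 = 32.2; the t ≤ 66 branch applies.
B = 138.5·ln(32.2 − 10) − 305.0 = 138.5·ln 22.2 − 305.0 = 138.5·3.1001 − 305.0 = 124.363.
Rounded: 124.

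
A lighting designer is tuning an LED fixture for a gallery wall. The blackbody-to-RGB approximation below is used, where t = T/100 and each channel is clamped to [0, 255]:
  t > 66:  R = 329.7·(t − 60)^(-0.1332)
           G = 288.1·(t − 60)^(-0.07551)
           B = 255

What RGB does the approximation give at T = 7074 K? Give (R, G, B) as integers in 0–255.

t = 7074/100 = 70.74; the t > 66 branch applies.
R = 329.7·(70.74 − 60)^(-0.1332) = 329.7·10.74^(-0.1332) = 329.7·0.72890 = 240.320.
G = 288.1·(70.74 − 60)^(-0.07551) = 288.1·10.74^(-0.07551) = 288.1·0.83589 = 240.820.
B = 255 by definition for t > 66.
Rounded: (240, 241, 255).

(240, 241, 255)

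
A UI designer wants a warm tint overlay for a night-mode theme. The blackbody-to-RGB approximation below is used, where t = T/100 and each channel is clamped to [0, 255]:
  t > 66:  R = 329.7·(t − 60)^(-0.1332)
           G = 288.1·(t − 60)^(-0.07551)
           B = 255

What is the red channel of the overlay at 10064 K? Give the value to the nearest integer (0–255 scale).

201

t = 10064/100 = 100.64; the t > 66 branch applies.
R = 329.7·(100.64 − 60)^(-0.1332) = 329.7·40.64^(-0.1332) = 329.7·0.61050 = 201.283.
Rounded: 201.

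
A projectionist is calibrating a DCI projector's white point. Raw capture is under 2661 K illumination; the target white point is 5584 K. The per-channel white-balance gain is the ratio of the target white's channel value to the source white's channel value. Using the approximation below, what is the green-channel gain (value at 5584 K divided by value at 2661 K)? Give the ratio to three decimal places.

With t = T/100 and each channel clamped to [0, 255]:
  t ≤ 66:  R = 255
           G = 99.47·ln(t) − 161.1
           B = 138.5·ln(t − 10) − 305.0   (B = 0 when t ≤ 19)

At 2661 K (t = 26.61):
  G = 99.47·ln 26.61 − 161.1 = 99.47·3.2813 − 161.1 = 165.290.
At 5584 K (t = 55.84):
  G = 99.47·ln 55.84 − 161.1 = 99.47·4.0225 − 161.1 = 239.017.
Gain = 239.017 / 165.290 = 1.4461 → 1.446.

1.446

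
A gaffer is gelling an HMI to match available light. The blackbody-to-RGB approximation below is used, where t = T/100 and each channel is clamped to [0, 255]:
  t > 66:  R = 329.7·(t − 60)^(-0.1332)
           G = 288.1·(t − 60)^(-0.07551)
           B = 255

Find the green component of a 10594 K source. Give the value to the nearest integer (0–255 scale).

t = 10594/100 = 105.94; the t > 66 branch applies.
G = 288.1·(105.94 − 60)^(-0.07551) = 288.1·45.94^(-0.07551) = 288.1·0.74901 = 215.790.
Rounded: 216.

216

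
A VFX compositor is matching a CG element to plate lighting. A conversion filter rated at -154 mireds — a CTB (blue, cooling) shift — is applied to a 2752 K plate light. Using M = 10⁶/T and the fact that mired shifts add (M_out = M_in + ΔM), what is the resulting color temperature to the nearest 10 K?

M_in = 10⁶/2752 = 363.37 mireds.
M_out = 363.37 + (-154) = 209.37 mireds.
T_out = 10⁶/209.37 = 4776.2 K → 4780 K.

4780 K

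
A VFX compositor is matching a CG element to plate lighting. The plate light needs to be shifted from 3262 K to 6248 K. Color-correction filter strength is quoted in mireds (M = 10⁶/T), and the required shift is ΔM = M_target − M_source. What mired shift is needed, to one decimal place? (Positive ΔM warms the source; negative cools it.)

M_source = 10⁶/3262 = 306.560; M_target = 10⁶/6248 = 160.051.
ΔM = 160.051 − 306.560 = -146.509 → -146.5 mireds, a cooling shift.

-146.5 mireds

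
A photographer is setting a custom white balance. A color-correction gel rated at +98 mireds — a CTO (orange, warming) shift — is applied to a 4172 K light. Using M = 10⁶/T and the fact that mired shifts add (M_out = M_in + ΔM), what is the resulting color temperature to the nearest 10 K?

2960 K

M_in = 10⁶/4172 = 239.69 mireds.
M_out = 239.69 + (+98) = 337.69 mireds.
T_out = 10⁶/337.69 = 2961.3 K → 2960 K.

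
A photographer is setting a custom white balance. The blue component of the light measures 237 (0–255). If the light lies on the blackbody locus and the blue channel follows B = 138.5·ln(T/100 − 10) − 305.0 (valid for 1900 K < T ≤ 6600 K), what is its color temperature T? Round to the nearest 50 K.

ln(t − 10) = (237 + 305.0) / 138.5 = 3.9134.
t − 10 = e^3.9134 = 50.067, so t = 60.067.
T = 100·t = 6007 K → 6000 K to the nearest 50 K.

6000 K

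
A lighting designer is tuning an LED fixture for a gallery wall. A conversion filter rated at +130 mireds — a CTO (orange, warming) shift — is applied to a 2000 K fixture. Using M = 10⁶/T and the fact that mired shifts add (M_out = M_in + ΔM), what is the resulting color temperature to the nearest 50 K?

M_in = 10⁶/2000 = 500.00 mireds.
M_out = 500.00 + (+130) = 630.00 mireds.
T_out = 10⁶/630.00 = 1587.3 K → 1600 K.

1600 K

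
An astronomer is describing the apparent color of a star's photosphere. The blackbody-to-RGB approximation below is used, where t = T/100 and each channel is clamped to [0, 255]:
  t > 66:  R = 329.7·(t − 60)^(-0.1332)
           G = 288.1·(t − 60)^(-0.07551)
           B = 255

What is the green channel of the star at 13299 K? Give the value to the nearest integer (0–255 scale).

208

t = 13299/100 = 132.99; the t > 66 branch applies.
G = 288.1·(132.99 − 60)^(-0.07551) = 288.1·72.99^(-0.07551) = 288.1·0.72328 = 208.376.
Rounded: 208.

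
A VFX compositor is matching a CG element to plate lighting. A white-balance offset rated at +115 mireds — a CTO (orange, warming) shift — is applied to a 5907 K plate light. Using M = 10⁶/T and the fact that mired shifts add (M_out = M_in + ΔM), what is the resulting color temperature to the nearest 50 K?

M_in = 10⁶/5907 = 169.29 mireds.
M_out = 169.29 + (+115) = 284.29 mireds.
T_out = 10⁶/284.29 = 3517.5 K → 3500 K.

3500 K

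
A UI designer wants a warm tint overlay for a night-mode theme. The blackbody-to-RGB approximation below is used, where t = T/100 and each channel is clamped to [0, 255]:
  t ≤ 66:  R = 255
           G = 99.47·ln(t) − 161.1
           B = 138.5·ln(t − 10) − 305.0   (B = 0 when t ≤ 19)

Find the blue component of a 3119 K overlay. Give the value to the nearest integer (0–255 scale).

118

t = 3119/100 = 31.19; the t ≤ 66 branch applies.
B = 138.5·ln(31.19 − 10) − 305.0 = 138.5·ln 21.19 − 305.0 = 138.5·3.0535 − 305.0 = 117.914.
Rounded: 118.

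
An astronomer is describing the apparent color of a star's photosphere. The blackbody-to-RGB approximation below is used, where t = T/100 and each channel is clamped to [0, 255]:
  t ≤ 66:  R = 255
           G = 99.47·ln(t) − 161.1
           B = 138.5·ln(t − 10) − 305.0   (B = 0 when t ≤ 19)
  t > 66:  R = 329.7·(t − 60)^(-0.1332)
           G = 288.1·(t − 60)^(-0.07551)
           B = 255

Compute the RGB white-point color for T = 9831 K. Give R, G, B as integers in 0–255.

R=203, G=219, B=255

t = 9831/100 = 98.31; the t > 66 branch applies.
R = 329.7·(98.31 − 60)^(-0.1332) = 329.7·38.31^(-0.1332) = 329.7·0.61532 = 202.872.
G = 288.1·(98.31 − 60)^(-0.07551) = 288.1·38.31^(-0.07551) = 288.1·0.75935 = 218.770.
B = 255 by definition for t > 66.
Rounded: (203, 219, 255).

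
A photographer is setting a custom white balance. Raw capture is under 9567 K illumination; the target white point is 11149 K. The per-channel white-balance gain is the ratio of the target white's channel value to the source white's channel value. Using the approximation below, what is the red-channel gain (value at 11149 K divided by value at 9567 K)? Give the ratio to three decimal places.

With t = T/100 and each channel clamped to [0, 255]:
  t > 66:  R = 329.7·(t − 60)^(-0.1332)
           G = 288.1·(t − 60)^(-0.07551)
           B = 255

0.952

At 9567 K (t = 95.67):
  R = 329.7·(95.67 − 60)^(-0.1332) = 329.7·35.67^(-0.1332) = 329.7·0.62120 = 204.810.
At 11149 K (t = 111.49):
  R = 329.7·(111.49 − 60)^(-0.1332) = 329.7·51.49^(-0.1332) = 329.7·0.59156 = 195.037.
Gain = 195.037 / 204.810 = 0.9523 → 0.952.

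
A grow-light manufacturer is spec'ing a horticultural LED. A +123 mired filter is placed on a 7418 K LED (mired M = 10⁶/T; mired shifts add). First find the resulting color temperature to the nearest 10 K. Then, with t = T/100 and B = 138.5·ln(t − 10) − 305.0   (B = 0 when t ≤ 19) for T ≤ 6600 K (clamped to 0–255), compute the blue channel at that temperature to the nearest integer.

M_in = 10⁶/7418 = 134.81; M_out = 134.81 + (+123) = 257.81.
T_out = 10⁶/257.81 = 3878.9 K → 3880 K; t = 38.8.
B = 138.5·ln(38.8 − 10) − 305.0 = 138.5·ln 28.8 − 305.0 = 138.5·3.3604 − 305.0 = 160.412.
Rounded: 160.

160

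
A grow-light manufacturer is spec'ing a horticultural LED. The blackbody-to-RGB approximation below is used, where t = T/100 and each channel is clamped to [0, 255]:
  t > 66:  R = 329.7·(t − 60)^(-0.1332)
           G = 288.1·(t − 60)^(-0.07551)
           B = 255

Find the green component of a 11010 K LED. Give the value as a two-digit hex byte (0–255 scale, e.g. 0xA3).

t = 11010/100 = 110.1; the t > 66 branch applies.
G = 288.1·(110.1 − 60)^(-0.07551) = 288.1·50.1^(-0.07551) = 288.1·0.74412 = 214.382.
Rounded: 214; in hex, 0xD6.

0xD6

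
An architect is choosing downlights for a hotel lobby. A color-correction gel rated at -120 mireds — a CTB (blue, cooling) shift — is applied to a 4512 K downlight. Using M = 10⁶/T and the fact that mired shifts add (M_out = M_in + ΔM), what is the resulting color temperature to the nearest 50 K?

9850 K

M_in = 10⁶/4512 = 221.63 mireds.
M_out = 221.63 + (-120) = 101.63 mireds.
T_out = 10⁶/101.63 = 9839.5 K → 9850 K.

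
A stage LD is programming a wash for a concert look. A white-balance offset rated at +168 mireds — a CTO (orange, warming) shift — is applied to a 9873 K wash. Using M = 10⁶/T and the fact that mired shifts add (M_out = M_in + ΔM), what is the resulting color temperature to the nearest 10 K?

3710 K

M_in = 10⁶/9873 = 101.29 mireds.
M_out = 101.29 + (+168) = 269.29 mireds.
T_out = 10⁶/269.29 = 3713.5 K → 3710 K.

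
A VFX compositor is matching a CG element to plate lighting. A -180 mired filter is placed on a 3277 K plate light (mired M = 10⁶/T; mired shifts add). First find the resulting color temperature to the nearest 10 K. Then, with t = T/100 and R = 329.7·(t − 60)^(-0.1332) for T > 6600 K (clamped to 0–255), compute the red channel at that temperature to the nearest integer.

M_in = 10⁶/3277 = 305.16; M_out = 305.16 + (-180) = 125.16.
T_out = 10⁶/125.16 = 7990.0 K → 7990 K; t = 79.9.
R = 329.7·(79.9 − 60)^(-0.1332) = 329.7·19.9^(-0.1332) = 329.7·0.67142 = 221.366.
Rounded: 221.

221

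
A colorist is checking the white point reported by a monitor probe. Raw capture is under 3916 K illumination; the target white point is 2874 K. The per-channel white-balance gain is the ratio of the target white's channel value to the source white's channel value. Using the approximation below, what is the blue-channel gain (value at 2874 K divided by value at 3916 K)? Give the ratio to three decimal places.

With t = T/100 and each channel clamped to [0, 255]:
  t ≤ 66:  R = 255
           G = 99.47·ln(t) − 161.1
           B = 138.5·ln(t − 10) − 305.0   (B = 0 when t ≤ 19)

0.622

At 3916 K (t = 39.16):
  B = 138.5·ln(39.16 − 10) − 305.0 = 138.5·ln 29.16 − 305.0 = 138.5·3.3728 − 305.0 = 162.133.
At 2874 K (t = 28.74):
  B = 138.5·ln(28.74 − 10) − 305.0 = 138.5·ln 18.74 − 305.0 = 138.5·2.9307 − 305.0 = 100.896.
Gain = 100.896 / 162.133 = 0.6223 → 0.622.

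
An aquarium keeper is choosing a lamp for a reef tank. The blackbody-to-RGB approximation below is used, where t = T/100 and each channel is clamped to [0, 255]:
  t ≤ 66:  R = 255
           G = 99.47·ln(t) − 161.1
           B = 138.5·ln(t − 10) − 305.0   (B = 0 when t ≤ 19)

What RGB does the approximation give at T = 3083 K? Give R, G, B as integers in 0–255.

t = 3083/100 = 30.83; the t ≤ 66 branch applies.
R = 255 by definition for t ≤ 66.
G = 99.47·ln 30.83 − 161.1 = 99.47·3.4285 − 161.1 = 179.932.
B = 138.5·ln(30.83 − 10) − 305.0 = 138.5·ln 20.83 − 305.0 = 138.5·3.0364 − 305.0 = 115.541.
Rounded: (255, 180, 116).

R=255, G=180, B=116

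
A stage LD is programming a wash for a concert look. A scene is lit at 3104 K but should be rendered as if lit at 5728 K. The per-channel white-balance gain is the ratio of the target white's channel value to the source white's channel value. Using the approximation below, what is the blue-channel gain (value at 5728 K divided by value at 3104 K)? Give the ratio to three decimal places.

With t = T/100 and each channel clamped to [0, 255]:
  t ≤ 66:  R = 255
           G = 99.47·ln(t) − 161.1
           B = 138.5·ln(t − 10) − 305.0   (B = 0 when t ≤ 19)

1.959

At 3104 K (t = 31.04):
  B = 138.5·ln(31.04 − 10) − 305.0 = 138.5·ln 21.04 − 305.0 = 138.5·3.0464 − 305.0 = 116.930.
At 5728 K (t = 57.28):
  B = 138.5·ln(57.28 − 10) − 305.0 = 138.5·ln 47.28 − 305.0 = 138.5·3.8561 − 305.0 = 229.068.
Gain = 229.068 / 116.930 = 1.9590 → 1.959.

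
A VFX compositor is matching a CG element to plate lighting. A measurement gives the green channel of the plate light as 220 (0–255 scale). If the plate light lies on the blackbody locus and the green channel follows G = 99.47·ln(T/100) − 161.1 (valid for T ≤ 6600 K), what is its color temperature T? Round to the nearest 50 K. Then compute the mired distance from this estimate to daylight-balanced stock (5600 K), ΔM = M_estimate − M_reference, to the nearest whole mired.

+39 mireds

ln t = (220 + 161.1) / 99.47 = 3.8313.
t = e^3.8313 = 46.123.
T = 100·t = 4612 K → 4600 K to the nearest 50 K.
M_estimate = 10⁶/4600 = 217.39; M_reference = 10⁶/5600 = 178.57.
ΔM = 217.39 − 178.57 = 38.82 → +39 mireds.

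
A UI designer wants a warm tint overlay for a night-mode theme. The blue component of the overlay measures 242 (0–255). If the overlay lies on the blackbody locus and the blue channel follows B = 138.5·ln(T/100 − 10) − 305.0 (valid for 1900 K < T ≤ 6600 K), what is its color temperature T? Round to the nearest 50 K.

ln(t − 10) = (242 + 305.0) / 138.5 = 3.9495.
t − 10 = e^3.9495 = 51.907, so t = 61.907.
T = 100·t = 6191 K → 6200 K to the nearest 50 K.

6200 K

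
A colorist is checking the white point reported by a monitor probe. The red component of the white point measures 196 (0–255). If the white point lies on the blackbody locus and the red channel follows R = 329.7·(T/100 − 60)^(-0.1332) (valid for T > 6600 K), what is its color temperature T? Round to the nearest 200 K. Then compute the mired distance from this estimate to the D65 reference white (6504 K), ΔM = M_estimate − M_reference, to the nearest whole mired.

(t − 60)^(-0.1332) = 196/329.7 = 0.59448.
t − 60 = 0.59448^(1/-0.1332) = 0.59448^(-7.508) = 49.621, so t = 109.621.
T = 100·t = 10962 K → 11000 K to the nearest 200 K.
M_estimate = 10⁶/11000 = 90.91; M_reference = 10⁶/6504 = 153.75.
ΔM = 90.91 − 153.75 = -62.84 → -63 mireds.

-63 mireds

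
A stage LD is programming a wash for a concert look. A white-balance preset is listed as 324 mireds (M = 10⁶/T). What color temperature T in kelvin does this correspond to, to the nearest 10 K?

T = 10⁶ / 324 = 3086.42 K → 3090 K.

3090 K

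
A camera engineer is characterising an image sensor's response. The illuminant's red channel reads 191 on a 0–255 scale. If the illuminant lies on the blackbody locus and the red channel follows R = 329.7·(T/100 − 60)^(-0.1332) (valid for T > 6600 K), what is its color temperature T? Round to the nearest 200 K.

(t − 60)^(-0.1332) = 191/329.7 = 0.57931.
t − 60 = 0.57931^(1/-0.1332) = 0.57931^(-7.508) = 60.245, so t = 120.245.
T = 100·t = 12025 K → 12000 K to the nearest 200 K.

12000 K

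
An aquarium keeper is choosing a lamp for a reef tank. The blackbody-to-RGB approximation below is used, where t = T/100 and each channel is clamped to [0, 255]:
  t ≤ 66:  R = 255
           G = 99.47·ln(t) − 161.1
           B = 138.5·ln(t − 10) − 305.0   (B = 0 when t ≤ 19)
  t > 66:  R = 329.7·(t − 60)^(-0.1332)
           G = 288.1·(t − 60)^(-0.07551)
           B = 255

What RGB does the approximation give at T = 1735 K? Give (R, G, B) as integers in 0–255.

t = 1735/100 = 17.35; the t ≤ 66 branch applies.
R = 255 by definition for t ≤ 66.
G = 99.47·ln 17.35 − 161.1 = 99.47·2.8536 − 161.1 = 122.747.
t = 17.35 ≤ 19, so B = 0.
Rounded: (255, 123, 0).

(255, 123, 0)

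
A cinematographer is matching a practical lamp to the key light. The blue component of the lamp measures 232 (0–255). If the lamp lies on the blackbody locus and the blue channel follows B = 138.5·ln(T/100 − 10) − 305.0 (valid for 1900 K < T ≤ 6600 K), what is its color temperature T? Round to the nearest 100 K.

ln(t − 10) = (232 + 305.0) / 138.5 = 3.8773.
t − 10 = e^3.8773 = 48.292, so t = 58.292.
T = 100·t = 5829 K → 5800 K to the nearest 100 K.

5800 K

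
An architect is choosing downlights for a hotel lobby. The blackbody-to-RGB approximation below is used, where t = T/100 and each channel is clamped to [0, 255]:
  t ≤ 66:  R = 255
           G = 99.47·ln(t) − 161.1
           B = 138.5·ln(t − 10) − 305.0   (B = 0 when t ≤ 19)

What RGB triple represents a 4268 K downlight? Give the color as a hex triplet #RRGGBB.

#FFD4B2

t = 4268/100 = 42.68; the t ≤ 66 branch applies.
R = 255 by definition for t ≤ 66.
G = 99.47·ln 42.68 − 161.1 = 99.47·3.7537 − 161.1 = 212.284.
B = 138.5·ln(42.68 − 10) − 305.0 = 138.5·ln 32.68 − 305.0 = 138.5·3.4868 − 305.0 = 177.917.
Rounded: (255, 212, 178).
In hex: #FFD4B2.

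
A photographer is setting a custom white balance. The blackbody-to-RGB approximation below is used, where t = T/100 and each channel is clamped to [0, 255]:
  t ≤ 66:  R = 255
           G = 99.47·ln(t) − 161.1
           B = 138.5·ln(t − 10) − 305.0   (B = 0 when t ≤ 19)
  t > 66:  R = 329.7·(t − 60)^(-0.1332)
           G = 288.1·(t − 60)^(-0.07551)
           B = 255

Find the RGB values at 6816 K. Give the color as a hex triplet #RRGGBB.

#F9F6FF

t = 6816/100 = 68.16; the t > 66 branch applies.
R = 329.7·(68.16 − 60)^(-0.1332) = 329.7·8.16^(-0.1332) = 329.7·0.75607 = 249.277.
G = 288.1·(68.16 − 60)^(-0.07551) = 288.1·8.16^(-0.07551) = 288.1·0.85341 = 245.868.
B = 255 by definition for t > 66.
Rounded: (249, 246, 255).
In hex: #F9F6FF.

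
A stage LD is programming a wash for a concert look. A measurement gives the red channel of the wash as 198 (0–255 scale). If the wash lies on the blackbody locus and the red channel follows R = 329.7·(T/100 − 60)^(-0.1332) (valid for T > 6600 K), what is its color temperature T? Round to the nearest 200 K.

10600 K

(t − 60)^(-0.1332) = 198/329.7 = 0.60055.
t − 60 = 0.60055^(1/-0.1332) = 0.60055^(-7.508) = 45.980, so t = 105.980.
T = 100·t = 10598 K → 10600 K to the nearest 200 K.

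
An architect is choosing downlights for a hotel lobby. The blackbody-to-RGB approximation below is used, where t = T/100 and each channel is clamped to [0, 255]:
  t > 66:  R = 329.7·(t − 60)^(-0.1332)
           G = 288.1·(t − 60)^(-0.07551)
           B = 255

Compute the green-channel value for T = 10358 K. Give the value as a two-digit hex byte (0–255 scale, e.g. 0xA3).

0xD9

t = 10358/100 = 103.58; the t > 66 branch applies.
G = 288.1·(103.58 − 60)^(-0.07551) = 288.1·43.58^(-0.07551) = 288.1·0.75200 = 216.651.
Rounded: 217; in hex, 0xD9.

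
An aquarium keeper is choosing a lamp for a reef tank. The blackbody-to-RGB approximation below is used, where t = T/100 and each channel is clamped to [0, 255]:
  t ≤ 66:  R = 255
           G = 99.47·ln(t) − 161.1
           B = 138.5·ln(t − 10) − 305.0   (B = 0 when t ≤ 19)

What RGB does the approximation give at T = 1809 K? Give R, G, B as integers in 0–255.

t = 1809/100 = 18.09; the t ≤ 66 branch applies.
R = 255 by definition for t ≤ 66.
G = 99.47·ln 18.09 − 161.1 = 99.47·2.8954 − 161.1 = 126.901.
t = 18.09 ≤ 19, so B = 0.
Rounded: (255, 127, 0).

R=255, G=127, B=0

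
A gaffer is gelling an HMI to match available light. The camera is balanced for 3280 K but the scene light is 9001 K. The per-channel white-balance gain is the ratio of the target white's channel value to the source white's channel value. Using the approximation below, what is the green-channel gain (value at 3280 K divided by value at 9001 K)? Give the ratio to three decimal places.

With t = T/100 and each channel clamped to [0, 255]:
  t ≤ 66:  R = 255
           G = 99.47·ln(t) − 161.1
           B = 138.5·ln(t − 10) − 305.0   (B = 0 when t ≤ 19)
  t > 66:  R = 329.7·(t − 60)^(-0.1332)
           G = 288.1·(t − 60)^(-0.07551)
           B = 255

At 9001 K (t = 90.01):
  G = 288.1·(90.01 − 60)^(-0.07551) = 288.1·30.01^(-0.07551) = 288.1·0.77348 = 222.841.
At 3280 K (t = 32.8):
  G = 99.47·ln 32.8 − 161.1 = 99.47·3.4904 − 161.1 = 186.093.
Gain = 186.093 / 222.841 = 0.8351 → 0.835.

0.835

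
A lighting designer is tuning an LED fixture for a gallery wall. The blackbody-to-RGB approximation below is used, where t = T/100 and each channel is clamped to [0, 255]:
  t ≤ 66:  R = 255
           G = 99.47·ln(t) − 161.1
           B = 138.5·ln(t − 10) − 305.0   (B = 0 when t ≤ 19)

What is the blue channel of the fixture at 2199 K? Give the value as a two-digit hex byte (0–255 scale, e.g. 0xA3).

t = 2199/100 = 21.99; the t ≤ 66 branch applies.
B = 138.5·ln(21.99 − 10) − 305.0 = 138.5·ln 11.99 − 305.0 = 138.5·2.4841 − 305.0 = 39.044.
Rounded: 39; in hex, 0x27.

0x27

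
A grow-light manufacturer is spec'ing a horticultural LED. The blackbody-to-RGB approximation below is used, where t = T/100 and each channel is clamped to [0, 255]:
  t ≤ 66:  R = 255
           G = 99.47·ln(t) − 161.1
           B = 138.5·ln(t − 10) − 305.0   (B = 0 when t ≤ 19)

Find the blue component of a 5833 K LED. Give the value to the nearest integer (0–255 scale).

t = 5833/100 = 58.33; the t ≤ 66 branch applies.
B = 138.5·ln(58.33 − 10) − 305.0 = 138.5·ln 48.33 − 305.0 = 138.5·3.8781 − 305.0 = 232.110.
Rounded: 232.

232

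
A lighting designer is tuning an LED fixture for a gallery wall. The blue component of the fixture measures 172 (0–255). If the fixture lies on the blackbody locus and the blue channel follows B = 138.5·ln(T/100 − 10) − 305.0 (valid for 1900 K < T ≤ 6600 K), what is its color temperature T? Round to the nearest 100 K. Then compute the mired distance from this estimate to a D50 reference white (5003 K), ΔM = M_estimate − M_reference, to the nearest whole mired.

ln(t − 10) = (172 + 305.0) / 138.5 = 3.4440.
t − 10 = e^3.4440 = 31.313, so t = 41.313.
T = 100·t = 4131 K → 4100 K to the nearest 100 K.
M_estimate = 10⁶/4100 = 243.90; M_reference = 10⁶/5003 = 199.88.
ΔM = 243.90 − 199.88 = 44.02 → +44 mireds.

+44 mireds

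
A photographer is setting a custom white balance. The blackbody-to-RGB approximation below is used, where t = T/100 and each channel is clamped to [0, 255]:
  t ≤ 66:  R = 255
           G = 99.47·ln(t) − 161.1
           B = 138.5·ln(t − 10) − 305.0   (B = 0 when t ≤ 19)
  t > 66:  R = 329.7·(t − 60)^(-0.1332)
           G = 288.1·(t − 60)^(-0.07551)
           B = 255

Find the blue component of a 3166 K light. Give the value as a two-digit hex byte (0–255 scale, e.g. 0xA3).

0x79

t = 3166/100 = 31.66; the t ≤ 66 branch applies.
B = 138.5·ln(31.66 − 10) − 305.0 = 138.5·ln 21.66 − 305.0 = 138.5·3.0755 − 305.0 = 120.952.
Rounded: 121; in hex, 0x79.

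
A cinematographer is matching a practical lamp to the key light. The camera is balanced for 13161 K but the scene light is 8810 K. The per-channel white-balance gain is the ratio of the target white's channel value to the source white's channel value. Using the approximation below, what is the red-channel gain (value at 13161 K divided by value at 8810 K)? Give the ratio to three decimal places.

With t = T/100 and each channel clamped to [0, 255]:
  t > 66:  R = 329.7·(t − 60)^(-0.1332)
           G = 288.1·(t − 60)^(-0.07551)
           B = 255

At 8810 K (t = 88.1):
  R = 329.7·(88.1 − 60)^(-0.1332) = 329.7·28.1^(-0.1332) = 329.7·0.64126 = 211.423.
At 13161 K (t = 131.61):
  R = 329.7·(131.61 − 60)^(-0.1332) = 329.7·71.61^(-0.1332) = 329.7·0.56613 = 186.654.
Gain = 186.654 / 211.423 = 0.8828 → 0.883.

0.883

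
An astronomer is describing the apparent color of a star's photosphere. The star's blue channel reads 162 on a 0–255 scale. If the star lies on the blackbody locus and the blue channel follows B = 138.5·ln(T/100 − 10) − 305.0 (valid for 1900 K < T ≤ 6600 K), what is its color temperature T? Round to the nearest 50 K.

3900 K

ln(t − 10) = (162 + 305.0) / 138.5 = 3.3718.
t − 10 = e^3.3718 = 29.132, so t = 39.132.
T = 100·t = 3913 K → 3900 K to the nearest 50 K.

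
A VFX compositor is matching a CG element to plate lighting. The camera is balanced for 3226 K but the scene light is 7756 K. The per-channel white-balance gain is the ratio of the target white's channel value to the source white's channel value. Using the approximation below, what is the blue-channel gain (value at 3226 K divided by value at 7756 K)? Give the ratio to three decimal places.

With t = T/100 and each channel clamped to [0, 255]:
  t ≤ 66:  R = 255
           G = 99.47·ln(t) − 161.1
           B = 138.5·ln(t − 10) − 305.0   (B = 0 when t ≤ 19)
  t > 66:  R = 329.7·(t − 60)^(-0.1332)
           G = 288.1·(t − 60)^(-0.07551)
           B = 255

At 7756 K (t = 77.56):
  B = 255 by definition for t > 66.
At 3226 K (t = 32.26):
  B = 138.5·ln(32.26 − 10) − 305.0 = 138.5·ln 22.26 − 305.0 = 138.5·3.1028 − 305.0 = 124.737.
Gain = 124.737 / 255.000 = 0.4892 → 0.489.

0.489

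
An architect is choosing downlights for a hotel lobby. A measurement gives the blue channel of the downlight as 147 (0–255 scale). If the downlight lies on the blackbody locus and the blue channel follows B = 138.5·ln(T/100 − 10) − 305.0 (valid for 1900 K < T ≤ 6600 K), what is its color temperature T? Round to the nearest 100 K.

3600 K

ln(t − 10) = (147 + 305.0) / 138.5 = 3.2635.
t − 10 = e^3.2635 = 26.142, so t = 36.142.
T = 100·t = 3614 K → 3600 K to the nearest 100 K.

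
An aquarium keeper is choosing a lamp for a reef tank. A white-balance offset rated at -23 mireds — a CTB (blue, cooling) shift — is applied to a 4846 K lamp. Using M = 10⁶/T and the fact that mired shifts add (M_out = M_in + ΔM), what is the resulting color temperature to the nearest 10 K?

M_in = 10⁶/4846 = 206.36 mireds.
M_out = 206.36 + (-23) = 183.36 mireds.
T_out = 10⁶/183.36 = 5453.9 K → 5450 K.

5450 K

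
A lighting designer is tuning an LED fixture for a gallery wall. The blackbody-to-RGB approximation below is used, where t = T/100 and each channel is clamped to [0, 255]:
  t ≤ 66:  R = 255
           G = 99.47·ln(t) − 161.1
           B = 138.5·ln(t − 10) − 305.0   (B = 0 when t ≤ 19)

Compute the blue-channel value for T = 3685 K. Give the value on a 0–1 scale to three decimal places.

0.591

t = 3685/100 = 36.85; the t ≤ 66 branch applies.
B = 138.5·ln(36.85 − 10) − 305.0 = 138.5·ln 26.85 − 305.0 = 138.5·3.2903 − 305.0 = 150.702.
On a 0–1 scale: 150.702/255 = 0.5910 → 0.591.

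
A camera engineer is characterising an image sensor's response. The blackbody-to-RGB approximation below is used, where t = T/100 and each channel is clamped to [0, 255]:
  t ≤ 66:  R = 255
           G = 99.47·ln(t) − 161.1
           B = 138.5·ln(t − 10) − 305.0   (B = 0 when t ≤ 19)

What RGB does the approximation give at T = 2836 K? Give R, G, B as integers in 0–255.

t = 2836/100 = 28.36; the t ≤ 66 branch applies.
R = 255 by definition for t ≤ 66.
G = 99.47·ln 28.36 − 161.1 = 99.47·3.3450 − 161.1 = 171.625.
B = 138.5·ln(28.36 − 10) − 305.0 = 138.5·ln 18.36 − 305.0 = 138.5·2.9102 − 305.0 = 98.059.
Rounded: (255, 172, 98).

R=255, G=172, B=98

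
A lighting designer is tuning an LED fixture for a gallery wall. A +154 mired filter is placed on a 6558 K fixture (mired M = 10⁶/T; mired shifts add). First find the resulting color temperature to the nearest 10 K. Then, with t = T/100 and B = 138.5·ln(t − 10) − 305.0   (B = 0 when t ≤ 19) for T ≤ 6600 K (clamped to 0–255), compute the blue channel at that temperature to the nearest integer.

M_in = 10⁶/6558 = 152.49; M_out = 152.49 + (+154) = 306.49.
T_out = 10⁶/306.49 = 3262.8 K → 3260 K; t = 32.6.
B = 138.5·ln(32.6 − 10) − 305.0 = 138.5·ln 22.6 − 305.0 = 138.5·3.1179 − 305.0 = 126.836.
Rounded: 127.

127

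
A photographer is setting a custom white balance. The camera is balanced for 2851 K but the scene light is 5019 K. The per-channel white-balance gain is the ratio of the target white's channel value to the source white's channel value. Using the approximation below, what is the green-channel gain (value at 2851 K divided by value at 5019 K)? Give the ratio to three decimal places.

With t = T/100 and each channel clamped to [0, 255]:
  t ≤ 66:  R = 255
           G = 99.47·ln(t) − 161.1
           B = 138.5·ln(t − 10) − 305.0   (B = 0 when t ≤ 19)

0.754

At 5019 K (t = 50.19):
  G = 99.47·ln 50.19 − 161.1 = 99.47·3.9158 − 161.1 = 228.406.
At 2851 K (t = 28.51):
  G = 99.47·ln 28.51 − 161.1 = 99.47·3.3503 − 161.1 = 172.150.
Gain = 172.150 / 228.406 = 0.7537 → 0.754.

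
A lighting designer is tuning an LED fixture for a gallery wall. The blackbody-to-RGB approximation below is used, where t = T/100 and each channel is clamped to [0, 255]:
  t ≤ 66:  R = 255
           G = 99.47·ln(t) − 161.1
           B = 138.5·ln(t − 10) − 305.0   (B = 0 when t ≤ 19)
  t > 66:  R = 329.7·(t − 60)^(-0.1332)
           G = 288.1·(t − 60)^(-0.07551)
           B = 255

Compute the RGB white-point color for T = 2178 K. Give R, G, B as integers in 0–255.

R=255, G=145, B=37

t = 2178/100 = 21.78; the t ≤ 66 branch applies.
R = 255 by definition for t ≤ 66.
G = 99.47·ln 21.78 − 161.1 = 99.47·3.0810 − 161.1 = 145.366.
B = 138.5·ln(21.78 − 10) − 305.0 = 138.5·ln 11.78 − 305.0 = 138.5·2.4664 − 305.0 = 36.597.
Rounded: (255, 145, 37).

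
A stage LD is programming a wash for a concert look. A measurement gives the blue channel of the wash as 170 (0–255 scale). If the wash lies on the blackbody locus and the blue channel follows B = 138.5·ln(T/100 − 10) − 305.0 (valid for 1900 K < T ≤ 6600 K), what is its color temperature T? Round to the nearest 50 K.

ln(t − 10) = (170 + 305.0) / 138.5 = 3.4296.
t − 10 = e^3.4296 = 30.864, so t = 40.864.
T = 100·t = 4086 K → 4100 K to the nearest 50 K.

4100 K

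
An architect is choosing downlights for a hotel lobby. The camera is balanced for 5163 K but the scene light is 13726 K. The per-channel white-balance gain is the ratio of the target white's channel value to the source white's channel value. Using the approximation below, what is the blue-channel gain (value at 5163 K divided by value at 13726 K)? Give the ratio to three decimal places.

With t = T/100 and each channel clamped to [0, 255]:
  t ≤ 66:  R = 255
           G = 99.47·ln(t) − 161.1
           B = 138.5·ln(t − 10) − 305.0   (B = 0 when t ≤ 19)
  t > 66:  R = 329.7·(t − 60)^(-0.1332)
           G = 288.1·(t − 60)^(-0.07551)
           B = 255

At 13726 K (t = 137.26):
  B = 255 by definition for t > 66.
At 5163 K (t = 51.63):
  B = 138.5·ln(51.63 − 10) − 305.0 = 138.5·ln 41.63 − 305.0 = 138.5·3.7288 − 305.0 = 211.442.
Gain = 211.442 / 255.000 = 0.8292 → 0.829.

0.829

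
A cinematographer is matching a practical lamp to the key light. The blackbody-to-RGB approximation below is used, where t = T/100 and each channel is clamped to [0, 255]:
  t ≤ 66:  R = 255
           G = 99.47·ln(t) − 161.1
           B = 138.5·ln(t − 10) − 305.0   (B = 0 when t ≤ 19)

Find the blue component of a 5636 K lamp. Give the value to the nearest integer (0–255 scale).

226

t = 5636/100 = 56.36; the t ≤ 66 branch applies.
B = 138.5·ln(56.36 − 10) − 305.0 = 138.5·ln 46.36 − 305.0 = 138.5·3.8364 − 305.0 = 226.347.
Rounded: 226.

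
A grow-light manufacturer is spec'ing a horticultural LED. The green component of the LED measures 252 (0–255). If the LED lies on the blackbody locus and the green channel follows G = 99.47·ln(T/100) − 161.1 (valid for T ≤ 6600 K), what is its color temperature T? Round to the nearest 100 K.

ln t = (252 + 161.1) / 99.47 = 4.1530.
t = e^4.1530 = 63.625.
T = 100·t = 6363 K → 6400 K to the nearest 100 K.

6400 K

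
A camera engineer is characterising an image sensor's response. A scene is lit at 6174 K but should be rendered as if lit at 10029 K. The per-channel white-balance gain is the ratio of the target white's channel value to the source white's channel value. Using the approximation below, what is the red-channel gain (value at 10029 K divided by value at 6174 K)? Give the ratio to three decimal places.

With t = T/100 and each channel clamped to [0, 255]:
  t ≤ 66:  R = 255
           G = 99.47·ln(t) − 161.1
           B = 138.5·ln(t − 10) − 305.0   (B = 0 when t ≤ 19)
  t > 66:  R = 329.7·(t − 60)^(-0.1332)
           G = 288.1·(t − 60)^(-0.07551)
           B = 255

At 6174 K (t = 61.74):
  R = 255 by definition for t ≤ 66.
At 10029 K (t = 100.29):
  R = 329.7·(100.29 − 60)^(-0.1332) = 329.7·40.29^(-0.1332) = 329.7·0.61121 = 201.515.
Gain = 201.515 / 255.000 = 0.7903 → 0.790.

0.790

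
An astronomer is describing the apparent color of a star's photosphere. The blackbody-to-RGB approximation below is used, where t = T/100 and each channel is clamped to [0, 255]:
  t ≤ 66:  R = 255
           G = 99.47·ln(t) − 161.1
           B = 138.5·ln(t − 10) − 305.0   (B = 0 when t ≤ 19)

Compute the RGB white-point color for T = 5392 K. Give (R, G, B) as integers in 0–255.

t = 5392/100 = 53.92; the t ≤ 66 branch applies.
R = 255 by definition for t ≤ 66.
G = 99.47·ln 53.92 − 161.1 = 99.47·3.9875 − 161.1 = 235.537.
B = 138.5·ln(53.92 − 10) − 305.0 = 138.5·ln 43.92 − 305.0 = 138.5·3.7824 − 305.0 = 218.858.
Rounded: (255, 236, 219).

(255, 236, 219)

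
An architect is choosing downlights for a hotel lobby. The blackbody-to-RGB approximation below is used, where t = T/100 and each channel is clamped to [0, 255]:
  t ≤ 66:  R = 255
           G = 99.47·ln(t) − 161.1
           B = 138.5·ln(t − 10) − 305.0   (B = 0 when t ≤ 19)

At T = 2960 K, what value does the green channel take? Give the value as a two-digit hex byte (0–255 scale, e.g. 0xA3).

0xB0

t = 2960/100 = 29.6; the t ≤ 66 branch applies.
G = 99.47·ln 29.6 − 161.1 = 99.47·3.3878 − 161.1 = 175.882.
Rounded: 176; in hex, 0xB0.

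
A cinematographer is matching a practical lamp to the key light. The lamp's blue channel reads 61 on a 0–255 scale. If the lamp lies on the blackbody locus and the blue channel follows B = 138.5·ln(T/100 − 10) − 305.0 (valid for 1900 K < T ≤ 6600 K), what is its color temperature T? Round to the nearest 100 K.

2400 K

ln(t − 10) = (61 + 305.0) / 138.5 = 2.6426.
t − 10 = e^2.6426 = 14.050, so t = 24.050.
T = 100·t = 2405 K → 2400 K to the nearest 100 K.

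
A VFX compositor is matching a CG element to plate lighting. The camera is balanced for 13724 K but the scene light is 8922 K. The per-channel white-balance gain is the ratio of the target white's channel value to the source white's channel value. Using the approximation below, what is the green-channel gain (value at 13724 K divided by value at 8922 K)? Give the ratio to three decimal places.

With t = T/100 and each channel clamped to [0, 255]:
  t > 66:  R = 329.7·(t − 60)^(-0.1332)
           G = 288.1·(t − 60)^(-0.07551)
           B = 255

0.929

At 8922 K (t = 89.22):
  G = 288.1·(89.22 − 60)^(-0.07551) = 288.1·29.22^(-0.07551) = 288.1·0.77504 = 223.290.
At 13724 K (t = 137.24):
  G = 288.1·(137.24 − 60)^(-0.07551) = 288.1·77.24^(-0.07551) = 288.1·0.72019 = 207.488.
Gain = 207.488 / 223.290 = 0.9292 → 0.929.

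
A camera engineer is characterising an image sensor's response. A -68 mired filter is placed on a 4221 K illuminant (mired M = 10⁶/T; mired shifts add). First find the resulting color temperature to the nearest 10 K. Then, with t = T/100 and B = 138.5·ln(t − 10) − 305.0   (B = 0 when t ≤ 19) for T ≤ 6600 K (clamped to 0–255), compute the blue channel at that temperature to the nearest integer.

M_in = 10⁶/4221 = 236.91; M_out = 236.91 + (-68) = 168.91.
T_out = 10⁶/168.91 = 5920.3 K → 5920 K; t = 59.2.
B = 138.5·ln(59.2 − 10) − 305.0 = 138.5·ln 49.2 − 305.0 = 138.5·3.8959 − 305.0 = 234.581.
Rounded: 235.

235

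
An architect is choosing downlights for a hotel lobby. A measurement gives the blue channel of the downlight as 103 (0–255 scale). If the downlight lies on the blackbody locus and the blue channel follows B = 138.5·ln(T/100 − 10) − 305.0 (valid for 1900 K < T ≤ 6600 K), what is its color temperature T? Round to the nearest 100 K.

2900 K

ln(t − 10) = (103 + 305.0) / 138.5 = 2.9458.
t − 10 = e^2.9458 = 19.027, so t = 29.027.
T = 100·t = 2903 K → 2900 K to the nearest 100 K.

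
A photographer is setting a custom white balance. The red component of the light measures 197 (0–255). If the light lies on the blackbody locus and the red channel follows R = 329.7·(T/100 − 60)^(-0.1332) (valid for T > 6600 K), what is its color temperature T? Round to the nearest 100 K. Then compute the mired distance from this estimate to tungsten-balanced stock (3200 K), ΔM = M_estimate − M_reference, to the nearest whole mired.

(t − 60)^(-0.1332) = 197/329.7 = 0.59751.
t − 60 = 0.59751^(1/-0.1332) = 0.59751^(-7.508) = 47.761, so t = 107.761.
T = 100·t = 10776 K → 10800 K to the nearest 100 K.
M_estimate = 10⁶/10800 = 92.59; M_reference = 10⁶/3200 = 312.50.
ΔM = 92.59 − 312.50 = -219.91 → -220 mireds.

-220 mireds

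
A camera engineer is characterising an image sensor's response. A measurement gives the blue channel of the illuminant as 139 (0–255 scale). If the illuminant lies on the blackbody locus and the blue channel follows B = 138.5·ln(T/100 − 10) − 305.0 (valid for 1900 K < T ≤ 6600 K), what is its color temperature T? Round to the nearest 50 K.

3450 K

ln(t − 10) = (139 + 305.0) / 138.5 = 3.2058.
t − 10 = e^3.2058 = 24.675, so t = 34.675.
T = 100·t = 3467 K → 3450 K to the nearest 50 K.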